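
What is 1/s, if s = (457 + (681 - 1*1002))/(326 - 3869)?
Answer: -3543/136 ≈ -26.051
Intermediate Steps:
s = -136/3543 (s = (457 + (681 - 1002))/(-3543) = (457 - 321)*(-1/3543) = 136*(-1/3543) = -136/3543 ≈ -0.038386)
1/s = 1/(-136/3543) = -3543/136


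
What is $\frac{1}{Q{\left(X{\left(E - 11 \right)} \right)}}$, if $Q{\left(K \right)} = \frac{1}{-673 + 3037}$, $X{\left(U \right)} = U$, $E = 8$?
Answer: $2364$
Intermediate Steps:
$Q{\left(K \right)} = \frac{1}{2364}$
$\frac{1}{Q{\left(X{\left(E - 11 \right)} \right)}} = \frac{1}{\frac{1}{2364}} = 2364$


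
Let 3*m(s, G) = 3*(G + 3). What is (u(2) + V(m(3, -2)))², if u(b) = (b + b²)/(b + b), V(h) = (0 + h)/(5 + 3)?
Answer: 169/64 ≈ 2.6406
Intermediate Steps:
m(s, G) = 3 + G (m(s, G) = (3*(G + 3))/3 = (3*(3 + G))/3 = (9 + 3*G)/3 = 3 + G)
V(h) = h/8
u(b) = (b + b²)/(2*b) (u(b) = (b + b²)/((2*b)) = (b + b²)*(1/(2*b)) = (b + b²)/(2*b))
(u(2) + V(m(3, -2)))² = ((½ + (½)*2) + (3 - 2)/8)² = ((½ + 1) + (⅛)*1)² = (3/2 + ⅛)² = (13/8)² = 169/64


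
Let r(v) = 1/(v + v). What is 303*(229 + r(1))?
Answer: 139077/2 ≈ 69539.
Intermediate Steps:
r(v) = 1/(2*v)
303*(229 + r(1)) = 303*(229 + (½)/1) = 303*(229 + (½)*1) = 303*(229 + ½) = 303*(459/2) = 139077/2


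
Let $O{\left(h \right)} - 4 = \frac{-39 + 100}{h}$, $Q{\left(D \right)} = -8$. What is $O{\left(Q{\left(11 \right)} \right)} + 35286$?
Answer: $\frac{282259}{8} \approx 35282.0$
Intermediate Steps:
$O{\left(h \right)} = 4 + \frac{61}{h}$ ($O{\left(h \right)} = 4 + \frac{-39 + 100}{h} = 4 + \frac{61}{h}$)
$O{\left(Q{\left(11 \right)} \right)} + 35286 = \left(4 + \frac{61}{-8}\right) + 35286 = \left(4 + 61 \left(- \frac{1}{8}\right)\right) + 35286 = \left(4 - \frac{61}{8}\right) + 35286 = - \frac{29}{8} + 35286 = \frac{282259}{8}$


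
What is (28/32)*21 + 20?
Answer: 307/8 ≈ 38.375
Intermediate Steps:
(28/32)*21 + 20 = (28*(1/32))*21 + 20 = (7/8)*21 + 20 = 147/8 + 20 = 307/8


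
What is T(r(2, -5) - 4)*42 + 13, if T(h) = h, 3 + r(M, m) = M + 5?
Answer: 13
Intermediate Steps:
r(M, m) = 2 + M (r(M, m) = -3 + (M + 5) = -3 + (5 + M) = 2 + M)
T(r(2, -5) - 4)*42 + 13 = ((2 + 2) - 4)*42 + 13 = (4 - 4)*42 + 13 = 0*42 + 13 = 0 + 13 = 13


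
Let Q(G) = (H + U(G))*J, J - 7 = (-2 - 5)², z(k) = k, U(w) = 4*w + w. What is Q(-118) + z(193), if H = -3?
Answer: -33015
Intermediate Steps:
U(w) = 5*w
J = 56 (J = 7 + (-2 - 5)² = 7 + (-7)² = 7 + 49 = 56)
Q(G) = -168 + 280*G (Q(G) = (-3 + 5*G)*56 = -168 + 280*G)
Q(-118) + z(193) = (-168 + 280*(-118)) + 193 = (-168 - 33040) + 193 = -33208 + 193 = -33015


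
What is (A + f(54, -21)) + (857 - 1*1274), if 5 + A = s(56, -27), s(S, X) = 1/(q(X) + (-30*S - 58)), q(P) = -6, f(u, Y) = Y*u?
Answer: -2713665/1744 ≈ -1556.0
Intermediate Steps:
s(S, X) = 1/(-64 - 30*S) (s(S, X) = 1/(-6 + (-30*S - 58)) = 1/(-6 + (-58 - 30*S)) = 1/(-64 - 30*S))
A = -8721/1744 (A = -5 - 1/(64 + 30*56) = -5 - 1/(64 + 1680) = -5 - 1/1744 = -8721/1744 ≈ -5.0006)
(A + f(54, -21)) + (857 - 1*1274) = (-8721/1744 - 21*54) + (857 - 1*1274) = (-8721/1744 - 1134) + (857 - 1274) = -1986417/1744 - 417 = -2713665/1744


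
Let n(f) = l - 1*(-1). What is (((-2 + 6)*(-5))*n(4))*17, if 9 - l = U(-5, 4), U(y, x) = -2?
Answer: -4080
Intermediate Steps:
l = 11 (l = 9 - 1*(-2) = 9 + 2 = 11)
n(f) = 12 (n(f) = 11 - 1*(-1) = 11 + 1 = 12)
(((-2 + 6)*(-5))*n(4))*17 = (((-2 + 6)*(-5))*12)*17 = ((4*(-5))*12)*17 = -20*12*17 = -240*17 = -4080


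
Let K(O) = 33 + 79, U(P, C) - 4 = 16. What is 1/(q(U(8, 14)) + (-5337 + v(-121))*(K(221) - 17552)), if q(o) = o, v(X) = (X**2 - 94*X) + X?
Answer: -1/358514060 ≈ -2.7893e-9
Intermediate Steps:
U(P, C) = 20 (U(P, C) = 4 + 16 = 20)
v(X) = X**2 - 93*X
K(O) = 112
1/(q(U(8, 14)) + (-5337 + v(-121))*(K(221) - 17552)) = 1/(20 + (-5337 - 121*(-93 - 121))*(112 - 17552)) = 1/(20 + (-5337 - 121*(-214))*(-17440)) = 1/(20 + (-5337 + 25894)*(-17440)) = 1/(20 + 20557*(-17440)) = 1/(20 - 358514080) = 1/(-358514060) = -1/358514060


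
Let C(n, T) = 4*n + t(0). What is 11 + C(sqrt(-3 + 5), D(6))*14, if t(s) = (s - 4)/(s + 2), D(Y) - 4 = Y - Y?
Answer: -17 + 56*sqrt(2) ≈ 62.196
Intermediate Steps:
D(Y) = 4 (D(Y) = 4 + (Y - Y) = 4 + 0 = 4)
t(s) = (-4 + s)/(2 + s)
C(n, T) = -2 + 4*n (C(n, T) = 4*n + (-4 + 0)/(2 + 0) = 4*n - 4/2 = 4*n + (1/2)*(-4) = 4*n - 2 = -2 + 4*n)
11 + C(sqrt(-3 + 5), D(6))*14 = 11 + (-2 + 4*sqrt(-3 + 5))*14 = 11 + (-2 + 4*sqrt(2))*14 = 11 + (-28 + 56*sqrt(2)) = -17 + 56*sqrt(2)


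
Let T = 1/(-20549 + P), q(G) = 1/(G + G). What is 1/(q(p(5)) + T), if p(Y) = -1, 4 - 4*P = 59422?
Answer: -141614/70811 ≈ -1.9999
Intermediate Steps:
P = -29709/2 (P = 1 - ¼*59422 = 1 - 29711/2 = -29709/2 ≈ -14855.)
q(G) = 1/(2*G)
T = -2/70807 (T = 1/(-20549 - 29709/2) = 1/(-70807/2) = -2/70807 ≈ -2.8246e-5)
1/(q(p(5)) + T) = 1/((½)/(-1) - 2/70807) = 1/((½)*(-1) - 2/70807) = 1/(-½ - 2/70807) = 1/(-70811/141614) = -141614/70811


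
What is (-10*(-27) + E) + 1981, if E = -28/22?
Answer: 24747/11 ≈ 2249.7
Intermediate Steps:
E = -14/11 (E = -28*1/22 = -14/11 ≈ -1.2727)
(-10*(-27) + E) + 1981 = (-10*(-27) - 14/11) + 1981 = (270 - 14/11) + 1981 = 2956/11 + 1981 = 24747/11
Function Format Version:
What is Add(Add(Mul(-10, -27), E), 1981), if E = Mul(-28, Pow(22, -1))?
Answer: Rational(24747, 11) ≈ 2249.7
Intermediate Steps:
E = Rational(-14, 11) (E = Mul(-28, Rational(1, 22)) = Rational(-14, 11) ≈ -1.2727)
Add(Add(Mul(-10, -27), E), 1981) = Add(Add(Mul(-10, -27), Rational(-14, 11)), 1981) = Add(Add(270, Rational(-14, 11)), 1981) = Add(Rational(2956, 11), 1981) = Rational(24747, 11)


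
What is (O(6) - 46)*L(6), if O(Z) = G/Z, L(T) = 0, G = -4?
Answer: 0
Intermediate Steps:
O(Z) = -4/Z
(O(6) - 46)*L(6) = (-4/6 - 46)*0 = (-4*1/6 - 46)*0 = (-2/3 - 46)*0 = -140/3*0 = 0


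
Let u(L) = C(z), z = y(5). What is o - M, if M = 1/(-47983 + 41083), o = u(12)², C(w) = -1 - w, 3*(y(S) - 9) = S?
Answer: 2817503/20700 ≈ 136.11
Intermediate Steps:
y(S) = 9 + S/3
z = 32/3 (z = 9 + (⅓)*5 = 9 + 5/3 = 32/3 ≈ 10.667)
u(L) = -35/3 (u(L) = -1 - 1*32/3 = -1 - 32/3 = -35/3)
o = 1225/9 (o = (-35/3)² = 1225/9 ≈ 136.11)
M = -1/6900 (M = 1/(-6900) = -1/6900 ≈ -0.00014493)
o - M = 1225/9 - 1*(-1/6900) = 1225/9 + 1/6900 = 2817503/20700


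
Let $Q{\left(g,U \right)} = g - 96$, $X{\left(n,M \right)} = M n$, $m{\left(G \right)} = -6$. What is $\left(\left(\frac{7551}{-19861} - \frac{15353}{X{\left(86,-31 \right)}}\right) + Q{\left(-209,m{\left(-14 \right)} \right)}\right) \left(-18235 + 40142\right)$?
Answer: $- \frac{347549734649441}{52949426} \approx -6.5638 \cdot 10^{6}$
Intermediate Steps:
$Q{\left(g,U \right)} = -96 + g$
$\left(\left(\frac{7551}{-19861} - \frac{15353}{X{\left(86,-31 \right)}}\right) + Q{\left(-209,m{\left(-14 \right)} \right)}\right) \left(-18235 + 40142\right) = \left(\left(\frac{7551}{-19861} - \frac{15353}{\left(-31\right) 86}\right) - 305\right) \left(-18235 + 40142\right) = \left(\left(7551 \left(- \frac{1}{19861}\right) - \frac{15353}{-2666}\right) - 305\right) 21907 = \left(\left(- \frac{7551}{19861} - - \frac{15353}{2666}\right) - 305\right) 21907 = \left(\left(- \frac{7551}{19861} + \frac{15353}{2666}\right) - 305\right) 21907 = \left(\frac{284794967}{52949426} - 305\right) 21907 = \left(- \frac{15864779963}{52949426}\right) 21907 = - \frac{347549734649441}{52949426}$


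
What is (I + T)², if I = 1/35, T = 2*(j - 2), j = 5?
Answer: 44521/1225 ≈ 36.344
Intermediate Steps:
T = 6 (T = 2*(5 - 2) = 2*3 = 6)
I = 1/35 ≈ 0.028571
(I + T)² = (1/35 + 6)² = (211/35)² = 44521/1225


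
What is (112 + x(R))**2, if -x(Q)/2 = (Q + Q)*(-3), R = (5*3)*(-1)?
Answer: 4624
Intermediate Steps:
R = -15 (R = 15*(-1) = -15)
x(Q) = 12*Q (x(Q) = -2*(Q + Q)*(-3) = -2*2*Q*(-3) = -(-12)*Q = 12*Q)
(112 + x(R))**2 = (112 + 12*(-15))**2 = (112 - 180)**2 = (-68)**2 = 4624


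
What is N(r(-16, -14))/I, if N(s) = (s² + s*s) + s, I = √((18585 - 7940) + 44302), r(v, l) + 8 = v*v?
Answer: 123256*√54947/54947 ≈ 525.82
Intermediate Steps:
r(v, l) = -8 + v² (r(v, l) = -8 + v*v = -8 + v²)
I = √54947 (I = √(10645 + 44302) = √54947 ≈ 234.41)
N(s) = s + 2*s² (N(s) = (s² + s²) + s = 2*s² + s = s + 2*s²)
N(r(-16, -14))/I = ((-8 + (-16)²)*(1 + 2*(-8 + (-16)²)))/(√54947) = ((-8 + 256)*(1 + 2*(-8 + 256)))*(√54947/54947) = (248*(1 + 2*248))*(√54947/54947) = (248*(1 + 496))*(√54947/54947) = (248*497)*(√54947/54947) = 123256*(√54947/54947) = 123256*√54947/54947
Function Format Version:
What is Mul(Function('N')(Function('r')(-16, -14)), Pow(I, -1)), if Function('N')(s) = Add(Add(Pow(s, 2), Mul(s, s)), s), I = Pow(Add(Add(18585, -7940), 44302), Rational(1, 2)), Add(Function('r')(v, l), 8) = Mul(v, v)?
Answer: Mul(Rational(123256, 54947), Pow(54947, Rational(1, 2))) ≈ 525.82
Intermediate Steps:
Function('r')(v, l) = Add(-8, Pow(v, 2)) (Function('r')(v, l) = Add(-8, Mul(v, v)) = Add(-8, Pow(v, 2)))
I = Pow(54947, Rational(1, 2)) (I = Pow(Add(10645, 44302), Rational(1, 2)) = Pow(54947, Rational(1, 2)) ≈ 234.41)
Function('N')(s) = Add(s, Mul(2, Pow(s, 2))) (Function('N')(s) = Add(Add(Pow(s, 2), Pow(s, 2)), s) = Add(Mul(2, Pow(s, 2)), s) = Add(s, Mul(2, Pow(s, 2))))
Mul(Function('N')(Function('r')(-16, -14)), Pow(I, -1)) = Mul(Mul(Add(-8, Pow(-16, 2)), Add(1, Mul(2, Add(-8, Pow(-16, 2))))), Pow(Pow(54947, Rational(1, 2)), -1)) = Mul(Mul(Add(-8, 256), Add(1, Mul(2, Add(-8, 256)))), Mul(Rational(1, 54947), Pow(54947, Rational(1, 2)))) = Mul(Mul(248, Add(1, Mul(2, 248))), Mul(Rational(1, 54947), Pow(54947, Rational(1, 2)))) = Mul(Mul(248, Add(1, 496)), Mul(Rational(1, 54947), Pow(54947, Rational(1, 2)))) = Mul(Mul(248, 497), Mul(Rational(1, 54947), Pow(54947, Rational(1, 2)))) = Mul(123256, Mul(Rational(1, 54947), Pow(54947, Rational(1, 2)))) = Mul(Rational(123256, 54947), Pow(54947, Rational(1, 2)))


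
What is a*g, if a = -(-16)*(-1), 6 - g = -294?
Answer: -4800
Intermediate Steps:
g = 300 (g = 6 - 1*(-294) = 6 + 294 = 300)
a = -16 (a = -4*4 = -16)
a*g = -16*300 = -4800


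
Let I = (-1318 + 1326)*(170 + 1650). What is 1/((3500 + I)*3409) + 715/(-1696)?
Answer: -11005018601/26104212960 ≈ -0.42158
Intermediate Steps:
I = 14560 (I = 8*1820 = 14560)
1/((3500 + I)*3409) + 715/(-1696) = 1/((3500 + 14560)*3409) + 715/(-1696) = (1/3409)/18060 + 715*(-1/1696) = (1/18060)*(1/3409) - 715/1696 = 1/61566540 - 715/1696 = -11005018601/26104212960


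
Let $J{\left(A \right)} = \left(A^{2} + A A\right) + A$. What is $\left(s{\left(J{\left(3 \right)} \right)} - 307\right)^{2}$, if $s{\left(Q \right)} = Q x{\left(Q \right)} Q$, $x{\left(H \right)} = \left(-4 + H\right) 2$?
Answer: $215707969$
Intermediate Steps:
$x{\left(H \right)} = -8 + 2 H$
$J{\left(A \right)} = A + 2 A^{2}$ ($J{\left(A \right)} = \left(A^{2} + A^{2}\right) + A = 2 A^{2} + A = A + 2 A^{2}$)
$s{\left(Q \right)} = Q^{2} \left(-8 + 2 Q\right)$ ($s{\left(Q \right)} = Q \left(-8 + 2 Q\right) Q = Q^{2} \left(-8 + 2 Q\right)$)
$\left(s{\left(J{\left(3 \right)} \right)} - 307\right)^{2} = \left(2 \left(3 \left(1 + 2 \cdot 3\right)\right)^{2} \left(-4 + 3 \left(1 + 2 \cdot 3\right)\right) - 307\right)^{2} = \left(2 \left(3 \left(1 + 6\right)\right)^{2} \left(-4 + 3 \left(1 + 6\right)\right) - 307\right)^{2} = \left(2 \left(3 \cdot 7\right)^{2} \left(-4 + 3 \cdot 7\right) - 307\right)^{2} = \left(2 \cdot 21^{2} \left(-4 + 21\right) - 307\right)^{2} = \left(2 \cdot 441 \cdot 17 - 307\right)^{2} = \left(14994 - 307\right)^{2} = 14687^{2} = 215707969$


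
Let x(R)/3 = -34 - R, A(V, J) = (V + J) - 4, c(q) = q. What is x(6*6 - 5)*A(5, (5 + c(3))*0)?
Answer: -195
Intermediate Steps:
A(V, J) = -4 + J + V (A(V, J) = (J + V) - 4 = -4 + J + V)
x(R) = -102 - 3*R (x(R) = 3*(-34 - R) = -102 - 3*R)
x(6*6 - 5)*A(5, (5 + c(3))*0) = (-102 - 3*(6*6 - 5))*(-4 + (5 + 3)*0 + 5) = (-102 - 3*(36 - 5))*(-4 + 8*0 + 5) = (-102 - 3*31)*(-4 + 0 + 5) = (-102 - 93)*1 = -195*1 = -195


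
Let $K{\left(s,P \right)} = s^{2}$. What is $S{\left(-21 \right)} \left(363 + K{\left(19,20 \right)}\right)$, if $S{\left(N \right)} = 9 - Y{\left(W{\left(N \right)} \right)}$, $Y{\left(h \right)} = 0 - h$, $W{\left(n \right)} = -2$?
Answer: $5068$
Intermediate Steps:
$Y{\left(h \right)} = - h$
$S{\left(N \right)} = 7$ ($S{\left(N \right)} = 9 - \left(-1\right) \left(-2\right) = 9 - 2 = 7$)
$S{\left(-21 \right)} \left(363 + K{\left(19,20 \right)}\right) = 7 \left(363 + 19^{2}\right) = 7 \left(363 + 361\right) = 7 \cdot 724 = 5068$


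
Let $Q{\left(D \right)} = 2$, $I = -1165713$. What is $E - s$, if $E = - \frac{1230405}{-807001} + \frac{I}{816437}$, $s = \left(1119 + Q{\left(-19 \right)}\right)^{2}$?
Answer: $- \frac{28550251934552305}{22719499153} \approx -1.2566 \cdot 10^{6}$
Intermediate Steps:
$s = 1256641$ ($s = \left(1119 + 2\right)^{2} = 1121^{2} = 1256641$)
$E = \frac{2200572768}{22719499153}$ ($E = - \frac{1230405}{-807001} - \frac{1165713}{816437} = \left(-1230405\right) \left(- \frac{1}{807001}\right) - \frac{40197}{28153} = \frac{1230405}{807001} - \frac{40197}{28153} = \frac{2200572768}{22719499153} \approx 0.096858$)
$E - s = \frac{2200572768}{22719499153} - 1256641 = - \frac{28550251934552305}{22719499153}$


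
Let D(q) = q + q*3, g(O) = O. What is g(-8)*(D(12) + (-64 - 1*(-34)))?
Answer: -144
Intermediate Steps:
D(q) = 4*q (D(q) = q + 3*q = 4*q)
g(-8)*(D(12) + (-64 - 1*(-34))) = -8*(4*12 + (-64 - 1*(-34))) = -8*(48 + (-64 + 34)) = -8*(48 - 30) = -8*18 = -144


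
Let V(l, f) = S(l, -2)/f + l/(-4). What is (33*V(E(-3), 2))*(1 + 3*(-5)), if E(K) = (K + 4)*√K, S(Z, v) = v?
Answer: 462 + 231*I*√3/2 ≈ 462.0 + 200.05*I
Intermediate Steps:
E(K) = √K*(4 + K) (E(K) = (4 + K)*√K = √K*(4 + K))
V(l, f) = -2/f - l/4 (V(l, f) = -2/f + l/(-4) = -2/f + l*(-¼) = -2/f - l/4)
(33*V(E(-3), 2))*(1 + 3*(-5)) = (33*(-2/2 - √(-3)*(4 - 3)/4))*(1 + 3*(-5)) = (33*(-2*½ - I*√3/4))*(1 - 15) = (33*(-1 - I*√3/4))*(-14) = (-33 - 33*I*√3/4)*(-14) = 462 + 231*I*√3/2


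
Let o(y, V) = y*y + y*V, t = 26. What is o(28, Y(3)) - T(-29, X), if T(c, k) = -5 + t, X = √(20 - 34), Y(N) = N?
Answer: 847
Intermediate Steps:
o(y, V) = y² + V*y
X = I*√14 (X = √(-14) = I*√14 ≈ 3.7417*I)
T(c, k) = 21 (T(c, k) = -5 + 26 = 21)
o(28, Y(3)) - T(-29, X) = 28*(3 + 28) - 1*21 = 28*31 - 21 = 868 - 21 = 847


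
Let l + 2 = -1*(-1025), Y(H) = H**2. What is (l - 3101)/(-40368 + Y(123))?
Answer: 2078/25239 ≈ 0.082333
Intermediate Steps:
l = 1023 (l = -2 - 1*(-1025) = -2 + 1025 = 1023)
(l - 3101)/(-40368 + Y(123)) = (1023 - 3101)/(-40368 + 123**2) = -2078/(-40368 + 15129) = -2078/(-25239) = -2078*(-1/25239) = 2078/25239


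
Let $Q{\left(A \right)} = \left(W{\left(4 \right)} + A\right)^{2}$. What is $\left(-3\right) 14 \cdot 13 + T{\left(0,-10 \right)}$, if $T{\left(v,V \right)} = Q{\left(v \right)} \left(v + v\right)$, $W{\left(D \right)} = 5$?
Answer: $-546$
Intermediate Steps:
$Q{\left(A \right)} = \left(5 + A\right)^{2}$
$T{\left(v,V \right)} = 2 v \left(5 + v\right)^{2}$ ($T{\left(v,V \right)} = \left(5 + v\right)^{2} \left(v + v\right) = \left(5 + v\right)^{2} \cdot 2 v = 2 v \left(5 + v\right)^{2}$)
$\left(-3\right) 14 \cdot 13 + T{\left(0,-10 \right)} = \left(-3\right) 14 \cdot 13 + 2 \cdot 0 \left(5 + 0\right)^{2} = \left(-42\right) 13 + 2 \cdot 0 \cdot 5^{2} = -546 + 2 \cdot 0 \cdot 25 = -546 + 0 = -546$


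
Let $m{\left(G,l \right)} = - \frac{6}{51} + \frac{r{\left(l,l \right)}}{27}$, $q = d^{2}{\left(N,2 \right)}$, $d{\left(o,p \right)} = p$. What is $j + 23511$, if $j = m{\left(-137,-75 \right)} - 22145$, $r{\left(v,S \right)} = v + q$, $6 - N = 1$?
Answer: $\frac{625733}{459} \approx 1363.3$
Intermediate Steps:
$N = 5$ ($N = 6 - 1 = 5$)
$q = 4$ ($q = 2^{2} = 4$)
$r{\left(v,S \right)} = 4 + v$ ($r{\left(v,S \right)} = v + 4 = 4 + v$)
$m{\left(G,l \right)} = \frac{14}{459} + \frac{l}{27}$ ($m{\left(G,l \right)} = - \frac{6}{51} + \frac{4 + l}{27} = \left(-6\right) \frac{1}{51} + \left(4 + l\right) \frac{1}{27} = - \frac{2}{17} + \left(\frac{4}{27} + \frac{l}{27}\right) = \frac{14}{459} + \frac{l}{27}$)
$j = - \frac{10165816}{459}$ ($j = \left(\frac{14}{459} + \frac{1}{27} \left(-75\right)\right) - 22145 = \left(\frac{14}{459} - \frac{25}{9}\right) - 22145 = - \frac{1261}{459} - 22145 = - \frac{10165816}{459} \approx -22148.0$)
$j + 23511 = - \frac{10165816}{459} + 23511 = \frac{625733}{459}$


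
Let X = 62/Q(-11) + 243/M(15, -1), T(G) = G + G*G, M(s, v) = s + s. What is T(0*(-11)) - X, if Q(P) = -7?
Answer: 53/70 ≈ 0.75714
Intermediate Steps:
M(s, v) = 2*s
T(G) = G + G²
X = -53/70 (X = 62/(-7) + 243/((2*15)) = 62*(-⅐) + 243/30 = -62/7 + 243*(1/30) = -62/7 + 81/10 = -53/70 ≈ -0.75714)
T(0*(-11)) - X = (0*(-11))*(1 + 0*(-11)) - 1*(-53/70) = 0*(1 + 0) + 53/70 = 0*1 + 53/70 = 0 + 53/70 = 53/70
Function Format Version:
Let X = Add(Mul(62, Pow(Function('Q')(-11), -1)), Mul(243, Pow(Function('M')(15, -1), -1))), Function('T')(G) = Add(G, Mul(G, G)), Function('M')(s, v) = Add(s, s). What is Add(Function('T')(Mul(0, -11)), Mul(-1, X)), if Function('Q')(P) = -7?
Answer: Rational(53, 70) ≈ 0.75714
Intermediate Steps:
Function('M')(s, v) = Mul(2, s)
Function('T')(G) = Add(G, Pow(G, 2))
X = Rational(-53, 70) (X = Add(Mul(62, Pow(-7, -1)), Mul(243, Pow(Mul(2, 15), -1))) = Add(Mul(62, Rational(-1, 7)), Mul(243, Pow(30, -1))) = Add(Rational(-62, 7), Mul(243, Rational(1, 30))) = Add(Rational(-62, 7), Rational(81, 10)) = Rational(-53, 70) ≈ -0.75714)
Add(Function('T')(Mul(0, -11)), Mul(-1, X)) = Add(Mul(Mul(0, -11), Add(1, Mul(0, -11))), Mul(-1, Rational(-53, 70))) = Add(Mul(0, Add(1, 0)), Rational(53, 70)) = Add(Mul(0, 1), Rational(53, 70)) = Add(0, Rational(53, 70)) = Rational(53, 70)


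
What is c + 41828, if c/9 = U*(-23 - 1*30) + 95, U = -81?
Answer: 81320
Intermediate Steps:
c = 39492 (c = 9*(-81*(-23 - 1*30) + 95) = 9*(-81*(-23 - 30) + 95) = 9*(-81*(-53) + 95) = 9*(4293 + 95) = 9*4388 = 39492)
c + 41828 = 39492 + 41828 = 81320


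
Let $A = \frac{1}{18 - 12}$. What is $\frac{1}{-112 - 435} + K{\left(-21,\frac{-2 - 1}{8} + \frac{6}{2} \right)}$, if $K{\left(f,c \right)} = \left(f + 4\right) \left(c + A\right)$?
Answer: $- \frac{623057}{13128} \approx -47.46$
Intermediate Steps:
$A = \frac{1}{6} \approx 0.16667$
$K{\left(f,c \right)} = \left(4 + f\right) \left(\frac{1}{6} + c\right)$ ($K{\left(f,c \right)} = \left(f + 4\right) \left(c + \frac{1}{6}\right) = \left(4 + f\right) \left(\frac{1}{6} + c\right)$)
$\frac{1}{-112 - 435} + K{\left(-21,\frac{-2 - 1}{8} + \frac{6}{2} \right)} = \frac{1}{-112 - 435} + \left(\frac{2}{3} + 4 \left(\frac{-2 - 1}{8} + \frac{6}{2}\right) + \frac{1}{6} \left(-21\right) + \left(\frac{-2 - 1}{8} + \frac{6}{2}\right) \left(-21\right)\right) = \frac{1}{-547} + \left(\frac{2}{3} + 4 \left(\left(-3\right) \frac{1}{8} + 6 \cdot \frac{1}{2}\right) - \frac{7}{2} + \left(\left(-3\right) \frac{1}{8} + 6 \cdot \frac{1}{2}\right) \left(-21\right)\right) = - \frac{1}{547} + \left(\frac{2}{3} + 4 \left(- \frac{3}{8} + 3\right) - \frac{7}{2} + \left(- \frac{3}{8} + 3\right) \left(-21\right)\right) = - \frac{1}{547} + \left(\frac{2}{3} + 4 \cdot \frac{21}{8} - \frac{7}{2} + \frac{21}{8} \left(-21\right)\right) = - \frac{1}{547} + \left(\frac{2}{3} + \frac{21}{2} - \frac{7}{2} - \frac{441}{8}\right) = - \frac{1}{547} - \frac{1139}{24} = - \frac{623057}{13128}$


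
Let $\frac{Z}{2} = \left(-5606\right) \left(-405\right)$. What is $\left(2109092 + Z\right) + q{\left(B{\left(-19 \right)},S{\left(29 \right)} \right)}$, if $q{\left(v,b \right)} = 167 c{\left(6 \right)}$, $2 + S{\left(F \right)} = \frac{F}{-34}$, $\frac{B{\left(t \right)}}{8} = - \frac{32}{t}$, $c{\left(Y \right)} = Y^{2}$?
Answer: $6655964$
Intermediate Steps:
$B{\left(t \right)} = - \frac{256}{t}$ ($B{\left(t \right)} = 8 \left(- \frac{32}{t}\right) = - \frac{256}{t}$)
$Z = 4540860$ ($Z = 2 \left(\left(-5606\right) \left(-405\right)\right) = 2 \cdot 2270430 = 4540860$)
$S{\left(F \right)} = -2 - \frac{F}{34}$ ($S{\left(F \right)} = -2 + \frac{F}{-34} = -2 + F \left(- \frac{1}{34}\right) = -2 - \frac{F}{34}$)
$q{\left(v,b \right)} = 6012$ ($q{\left(v,b \right)} = 167 \cdot 6^{2} = 167 \cdot 36 = 6012$)
$\left(2109092 + Z\right) + q{\left(B{\left(-19 \right)},S{\left(29 \right)} \right)} = \left(2109092 + 4540860\right) + 6012 = 6649952 + 6012 = 6655964$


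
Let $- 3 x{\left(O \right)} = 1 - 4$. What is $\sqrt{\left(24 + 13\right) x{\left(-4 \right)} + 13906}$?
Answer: $\sqrt{13943} \approx 118.08$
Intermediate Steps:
$x{\left(O \right)} = 1$ ($x{\left(O \right)} = - \frac{1 - 4}{3} = \left(- \frac{1}{3}\right) \left(-3\right) = 1$)
$\sqrt{\left(24 + 13\right) x{\left(-4 \right)} + 13906} = \sqrt{\left(24 + 13\right) 1 + 13906} = \sqrt{37 \cdot 1 + 13906} = \sqrt{37 + 13906} = \sqrt{13943}$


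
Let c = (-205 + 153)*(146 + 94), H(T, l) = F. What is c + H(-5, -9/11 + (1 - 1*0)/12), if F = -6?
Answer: -12486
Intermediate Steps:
H(T, l) = -6
c = -12480 (c = -52*240 = -12480)
c + H(-5, -9/11 + (1 - 1*0)/12) = -12480 - 6 = -12486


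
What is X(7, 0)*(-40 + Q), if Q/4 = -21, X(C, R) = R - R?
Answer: 0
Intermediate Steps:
X(C, R) = 0
Q = -84 (Q = 4*(-21) = -84)
X(7, 0)*(-40 + Q) = 0*(-40 - 84) = 0*(-124) = 0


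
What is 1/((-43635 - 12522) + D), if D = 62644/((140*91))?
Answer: -3185/178844384 ≈ -1.7809e-5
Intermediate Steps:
D = 15661/3185 (D = 62644/12740 = 62644*(1/12740) = 15661/3185 ≈ 4.9171)
1/((-43635 - 12522) + D) = 1/((-43635 - 12522) + 15661/3185) = 1/(-56157 + 15661/3185) = 1/(-178844384/3185) = -3185/178844384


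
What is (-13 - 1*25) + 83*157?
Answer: 12993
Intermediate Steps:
(-13 - 1*25) + 83*157 = (-13 - 25) + 13031 = -38 + 13031 = 12993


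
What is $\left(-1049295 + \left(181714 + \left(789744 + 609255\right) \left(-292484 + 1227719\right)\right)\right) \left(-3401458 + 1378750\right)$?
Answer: $-2646494889045274272$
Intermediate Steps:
$\left(-1049295 + \left(181714 + \left(789744 + 609255\right) \left(-292484 + 1227719\right)\right)\right) \left(-3401458 + 1378750\right) = \left(-1049295 + \left(181714 + 1398999 \cdot 935235\right)\right) \left(-2022708\right) = \left(-1049295 + \left(181714 + 1308392829765\right)\right) \left(-2022708\right) = \left(-1049295 + 1308393011479\right) \left(-2022708\right) = 1308391962184 \left(-2022708\right) = -2646494889045274272$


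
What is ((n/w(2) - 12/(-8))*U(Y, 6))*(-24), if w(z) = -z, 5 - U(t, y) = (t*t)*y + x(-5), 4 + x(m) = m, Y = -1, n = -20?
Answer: -2208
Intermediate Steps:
x(m) = -4 + m
U(t, y) = 14 - y*t² (U(t, y) = 5 - ((t*t)*y + (-4 - 5)) = 5 - (t²*y - 9) = 5 - (y*t² - 9) = 5 - (-9 + y*t²) = 5 + (9 - y*t²) = 14 - y*t²)
((n/w(2) - 12/(-8))*U(Y, 6))*(-24) = ((-20/((-1*2)) - 12/(-8))*(14 - 1*6*(-1)²))*(-24) = ((-20/(-2) - 12*(-⅛))*(14 - 1*6*1))*(-24) = ((-20*(-½) + 3/2)*(14 - 6))*(-24) = ((10 + 3/2)*8)*(-24) = ((23/2)*8)*(-24) = 92*(-24) = -2208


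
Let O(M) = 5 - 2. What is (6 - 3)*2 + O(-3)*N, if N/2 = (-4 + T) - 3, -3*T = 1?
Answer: -38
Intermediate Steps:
T = -⅓ (T = -⅓*1 = -⅓ ≈ -0.33333)
O(M) = 3
N = -44/3 (N = 2*((-4 - ⅓) - 3) = 2*(-13/3 - 3) = 2*(-22/3) = -44/3 ≈ -14.667)
(6 - 3)*2 + O(-3)*N = (6 - 3)*2 + 3*(-44/3) = 3*2 - 44 = 6 - 44 = -38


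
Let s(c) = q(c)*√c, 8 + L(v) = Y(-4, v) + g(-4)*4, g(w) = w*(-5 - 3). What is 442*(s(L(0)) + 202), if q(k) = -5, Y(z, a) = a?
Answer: 89284 - 4420*√30 ≈ 65075.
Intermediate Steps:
g(w) = -8*w (g(w) = w*(-8) = -8*w)
L(v) = 120 + v (L(v) = -8 + (v - 8*(-4)*4) = -8 + (v + 32*4) = -8 + (v + 128) = -8 + (128 + v) = 120 + v)
s(c) = -5*√c
442*(s(L(0)) + 202) = 442*(-5*√(120 + 0) + 202) = 442*(-10*√30 + 202) = 442*(202 - 10*√30) = 89284 - 4420*√30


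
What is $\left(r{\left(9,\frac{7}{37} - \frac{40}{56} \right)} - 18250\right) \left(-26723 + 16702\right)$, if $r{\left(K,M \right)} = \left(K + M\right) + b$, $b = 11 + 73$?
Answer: $\frac{47126748779}{259} \approx 1.8196 \cdot 10^{8}$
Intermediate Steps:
$b = 84$
$r{\left(K,M \right)} = 84 + K + M$ ($r{\left(K,M \right)} = \left(K + M\right) + 84 = 84 + K + M$)
$\left(r{\left(9,\frac{7}{37} - \frac{40}{56} \right)} - 18250\right) \left(-26723 + 16702\right) = \left(\left(84 + 9 + \left(\frac{7}{37} - \frac{40}{56}\right)\right) - 18250\right) \left(-26723 + 16702\right) = \left(\left(84 + 9 + \left(7 \cdot \frac{1}{37} - \frac{5}{7}\right)\right) - 18250\right) \left(-10021\right) = \left(\left(84 + 9 + \left(\frac{7}{37} - \frac{5}{7}\right)\right) - 18250\right) \left(-10021\right) = \left(\left(84 + 9 - \frac{136}{259}\right) - 18250\right) \left(-10021\right) = \left(\frac{23951}{259} - 18250\right) \left(-10021\right) = \left(- \frac{4702799}{259}\right) \left(-10021\right) = \frac{47126748779}{259}$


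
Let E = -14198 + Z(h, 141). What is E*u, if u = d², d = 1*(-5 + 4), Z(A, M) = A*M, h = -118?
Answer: -30836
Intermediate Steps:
d = -1 (d = 1*(-1) = -1)
u = 1 (u = (-1)² = 1)
E = -30836 (E = -14198 - 118*141 = -14198 - 16638 = -30836)
E*u = -30836*1 = -30836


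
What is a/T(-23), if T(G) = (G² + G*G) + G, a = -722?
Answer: -722/1035 ≈ -0.69758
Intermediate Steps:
T(G) = G + 2*G² (T(G) = (G² + G²) + G = 2*G² + G = G + 2*G²)
a/T(-23) = -722*(-1/(23*(1 + 2*(-23)))) = -722*(-1/(23*(1 - 46))) = -722/((-23*(-45))) = -722/1035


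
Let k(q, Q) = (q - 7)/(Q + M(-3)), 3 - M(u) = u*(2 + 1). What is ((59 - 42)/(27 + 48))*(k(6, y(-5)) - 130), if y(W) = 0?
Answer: -26537/900 ≈ -29.486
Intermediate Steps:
M(u) = 3 - 3*u (M(u) = 3 - u*(2 + 1) = 3 - u*3 = 3 - 3*u)
k(q, Q) = (-7 + q)/(12 + Q) (k(q, Q) = (q - 7)/(Q + (3 - 3*(-3))) = (-7 + q)/(Q + (3 + 9)) = (-7 + q)/(Q + 12) = (-7 + q)/(12 + Q))
((59 - 42)/(27 + 48))*(k(6, y(-5)) - 130) = ((59 - 42)/(27 + 48))*((-7 + 6)/(12 + 0) - 130) = (17/75)*(-1/12 - 130) = (17*(1/75))*((1/12)*(-1) - 130) = 17*(-1/12 - 130)/75 = (17/75)*(-1561/12) = -26537/900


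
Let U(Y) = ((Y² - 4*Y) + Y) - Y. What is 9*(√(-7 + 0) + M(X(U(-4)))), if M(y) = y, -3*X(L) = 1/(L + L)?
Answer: -3/64 + 9*I*√7 ≈ -0.046875 + 23.812*I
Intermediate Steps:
U(Y) = Y² - 4*Y (U(Y) = (Y² - 3*Y) - Y = Y² - 4*Y)
X(L) = -1/(6*L) (X(L) = -1/(3*(L + L)) = -1/(2*L)/3 = -1/(6*L))
9*(√(-7 + 0) + M(X(U(-4)))) = 9*(√(-7 + 0) - (-1/(4*(-4 - 4)))/6) = 9*(√(-7) - 1/(6*((-4*(-8))))) = 9*(I*√7 - ⅙/32) = 9*(I*√7 - ⅙*1/32) = 9*(I*√7 - 1/192) = 9*(-1/192 + I*√7) = -3/64 + 9*I*√7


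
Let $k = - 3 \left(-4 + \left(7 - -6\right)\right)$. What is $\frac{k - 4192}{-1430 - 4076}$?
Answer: $\frac{4219}{5506} \approx 0.76626$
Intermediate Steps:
$k = -27$ ($k = - 3 \left(-4 + \left(7 + 6\right)\right) = - 3 \left(-4 + 13\right) = \left(-3\right) 9 = -27$)
$\frac{k - 4192}{-1430 - 4076} = \frac{-27 - 4192}{-1430 - 4076} = - \frac{4219}{-5506} = \left(-4219\right) \left(- \frac{1}{5506}\right) = \frac{4219}{5506}$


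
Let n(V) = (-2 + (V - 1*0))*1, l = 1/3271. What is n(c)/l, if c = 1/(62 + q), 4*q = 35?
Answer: -1838302/283 ≈ -6495.8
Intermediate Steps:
q = 35/4 (q = (1/4)*35 = 35/4 ≈ 8.7500)
l = 1/3271 ≈ 0.00030572
c = 4/283 (c = 1/(62 + 35/4) = 1/(283/4) = 4/283 ≈ 0.014134)
n(V) = -2 + V (n(V) = (-2 + (V + 0))*1 = (-2 + V)*1 = -2 + V)
n(c)/l = (-2 + 4/283)/(1/3271) = -562/283*3271 = -1838302/283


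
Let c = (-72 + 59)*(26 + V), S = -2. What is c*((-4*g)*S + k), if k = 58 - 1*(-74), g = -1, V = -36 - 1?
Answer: 17732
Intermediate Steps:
V = -37
k = 132 (k = 58 + 74 = 132)
c = 143 (c = (-72 + 59)*(26 - 37) = -13*(-11) = 143)
c*((-4*g)*S + k) = 143*(-4*(-1)*(-2) + 132) = 143*(4*(-2) + 132) = 143*(-8 + 132) = 143*124 = 17732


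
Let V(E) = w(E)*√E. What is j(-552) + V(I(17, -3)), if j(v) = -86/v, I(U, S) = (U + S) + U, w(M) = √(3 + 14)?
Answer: 43/276 + √527 ≈ 23.112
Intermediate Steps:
w(M) = √17
I(U, S) = S + 2*U (I(U, S) = (S + U) + U = S + 2*U)
V(E) = √17*√E
j(-552) + V(I(17, -3)) = -86/(-552) + √17*√(-3 + 2*17) = -86*(-1/552) + √17*√(-3 + 34) = 43/276 + √17*√31 = 43/276 + √527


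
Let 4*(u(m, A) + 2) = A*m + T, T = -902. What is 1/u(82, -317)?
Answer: -1/6726 ≈ -0.00014868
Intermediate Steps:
u(m, A) = -455/2 + A*m/4 (u(m, A) = -2 + (A*m - 902)/4 = -2 + (-902 + A*m)/4 = -2 + (-451/2 + A*m/4) = -455/2 + A*m/4)
1/u(82, -317) = 1/(-455/2 + (1/4)*(-317)*82) = 1/(-455/2 - 12997/2) = 1/(-6726) = -1/6726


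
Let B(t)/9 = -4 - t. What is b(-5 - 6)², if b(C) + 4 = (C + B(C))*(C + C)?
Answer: 1317904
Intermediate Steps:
B(t) = -36 - 9*t (B(t) = 9*(-4 - t) = -36 - 9*t)
b(C) = -4 + 2*C*(-36 - 8*C) (b(C) = -4 + (C + (-36 - 9*C))*(C + C) = -4 + (-36 - 8*C)*(2*C) = -4 + 2*C*(-36 - 8*C))
b(-5 - 6)² = (-4 - 72*(-5 - 6) - 16*(-5 - 6)²)² = (-4 - 72*(-11) - 16*(-11)²)² = (-4 + 792 - 16*121)² = (-4 + 792 - 1936)² = (-1148)² = 1317904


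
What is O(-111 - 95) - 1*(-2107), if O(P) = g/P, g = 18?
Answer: 217012/103 ≈ 2106.9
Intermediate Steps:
O(P) = 18/P
O(-111 - 95) - 1*(-2107) = 18/(-111 - 95) - 1*(-2107) = 18/(-206) + 2107 = 18*(-1/206) + 2107 = -9/103 + 2107 = 217012/103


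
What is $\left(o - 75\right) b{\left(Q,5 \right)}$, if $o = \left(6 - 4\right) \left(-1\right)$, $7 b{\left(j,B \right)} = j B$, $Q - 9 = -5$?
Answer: $-220$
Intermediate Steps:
$Q = 4$ ($Q = 9 - 5 = 4$)
$b{\left(j,B \right)} = \frac{B j}{7}$ ($b{\left(j,B \right)} = \frac{j B}{7} = \frac{B j}{7}$)
$o = -2$ ($o = 2 \left(-1\right) = -2$)
$\left(o - 75\right) b{\left(Q,5 \right)} = \left(-2 - 75\right) \frac{1}{7} \cdot 5 \cdot 4 = \left(-77\right) \frac{20}{7} = -220$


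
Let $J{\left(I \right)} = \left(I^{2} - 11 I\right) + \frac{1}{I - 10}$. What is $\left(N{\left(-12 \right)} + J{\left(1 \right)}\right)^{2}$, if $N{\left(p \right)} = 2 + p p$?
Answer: $\frac{1495729}{81} \approx 18466.0$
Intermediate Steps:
$J{\left(I \right)} = I^{2} + \frac{1}{-10 + I} - 11 I$ ($J{\left(I \right)} = \left(I^{2} - 11 I\right) + \frac{1}{-10 + I} = I^{2} + \frac{1}{-10 + I} - 11 I$)
$N{\left(p \right)} = 2 + p^{2}$
$\left(N{\left(-12 \right)} + J{\left(1 \right)}\right)^{2} = \left(\left(2 + \left(-12\right)^{2}\right) + \frac{1 + 1^{3} - 21 \cdot 1^{2} + 110 \cdot 1}{-10 + 1}\right)^{2} = \left(\left(2 + 144\right) + \frac{1 + 1 - 21 + 110}{-9}\right)^{2} = \left(146 - \frac{1 + 1 - 21 + 110}{9}\right)^{2} = \left(146 - \frac{91}{9}\right)^{2} = \left(\frac{1223}{9}\right)^{2} = \frac{1495729}{81}$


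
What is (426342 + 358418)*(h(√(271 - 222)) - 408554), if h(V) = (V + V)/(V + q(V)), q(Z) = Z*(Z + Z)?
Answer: -961850197216/3 ≈ -3.2062e+11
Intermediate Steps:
q(Z) = 2*Z² (q(Z) = Z*(2*Z) = 2*Z²)
h(V) = 2*V/(V + 2*V²) (h(V) = (V + V)/(V + 2*V²) = (2*V)/(V + 2*V²) = 2*V/(V + 2*V²))
(426342 + 358418)*(h(√(271 - 222)) - 408554) = (426342 + 358418)*(2/(1 + 2*√(271 - 222)) - 408554) = 784760*(2/(1 + 2*√49) - 408554) = 784760*(2/(1 + 2*7) - 408554) = 784760*(2/(1 + 14) - 408554) = 784760*(2/15 - 408554) = 784760*(-6128308/15) = -961850197216/3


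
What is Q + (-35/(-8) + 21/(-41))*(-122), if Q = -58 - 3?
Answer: -87291/164 ≈ -532.26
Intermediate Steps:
Q = -61
Q + (-35/(-8) + 21/(-41))*(-122) = -61 + (-35/(-8) + 21/(-41))*(-122) = -61 + (-35*(-⅛) + 21*(-1/41))*(-122) = -61 + (35/8 - 21/41)*(-122) = -61 + (1267/328)*(-122) = -61 - 77287/164 = -87291/164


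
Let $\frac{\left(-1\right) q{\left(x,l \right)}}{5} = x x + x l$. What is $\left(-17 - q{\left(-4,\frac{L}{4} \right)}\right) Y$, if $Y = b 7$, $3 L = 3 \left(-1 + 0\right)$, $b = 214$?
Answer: $101864$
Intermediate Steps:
$L = -1$ ($L = \frac{3 \left(-1 + 0\right)}{3} = \frac{3 \left(-1\right)}{3} = \frac{1}{3} \left(-3\right) = -1$)
$q{\left(x,l \right)} = - 5 x^{2} - 5 l x$ ($q{\left(x,l \right)} = - 5 \left(x x + x l\right) = - 5 \left(x^{2} + l x\right) = - 5 x^{2} - 5 l x$)
$Y = 1498$ ($Y = 214 \cdot 7 = 1498$)
$\left(-17 - q{\left(-4,\frac{L}{4} \right)}\right) Y = \left(-17 - \left(-5\right) \left(-4\right) \left(- \frac{1}{4} - 4\right)\right) 1498 = \left(-17 - \left(-5\right) \left(-4\right) \left(- \frac{17}{4}\right)\right) 1498 = \left(-17 - -85\right) 1498 = \left(-17 + 85\right) 1498 = 68 \cdot 1498 = 101864$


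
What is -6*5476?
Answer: -32856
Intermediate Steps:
-6*5476 = -1*32856 = -32856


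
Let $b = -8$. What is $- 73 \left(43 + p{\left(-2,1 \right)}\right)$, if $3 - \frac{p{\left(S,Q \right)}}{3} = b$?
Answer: $-5548$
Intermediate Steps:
$p{\left(S,Q \right)} = 33$ ($p{\left(S,Q \right)} = 9 - -24 = 9 + 24 = 33$)
$- 73 \left(43 + p{\left(-2,1 \right)}\right) = - 73 \left(43 + 33\right) = \left(-73\right) 76 = -5548$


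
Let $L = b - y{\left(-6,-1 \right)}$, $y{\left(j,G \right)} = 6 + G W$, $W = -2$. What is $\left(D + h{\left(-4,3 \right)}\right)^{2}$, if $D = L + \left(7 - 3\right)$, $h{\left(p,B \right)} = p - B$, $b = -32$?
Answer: $1849$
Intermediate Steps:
$y{\left(j,G \right)} = 6 - 2 G$ ($y{\left(j,G \right)} = 6 + G \left(-2\right) = 6 - 2 G$)
$L = -40$ ($L = -32 - \left(6 - -2\right) = -32 - \left(6 + 2\right) = -32 - 8 = -40$)
$D = -36$ ($D = -40 + \left(7 - 3\right) = -40 + 4 = -36$)
$\left(D + h{\left(-4,3 \right)}\right)^{2} = \left(-36 - 7\right)^{2} = \left(-43\right)^{2} = 1849$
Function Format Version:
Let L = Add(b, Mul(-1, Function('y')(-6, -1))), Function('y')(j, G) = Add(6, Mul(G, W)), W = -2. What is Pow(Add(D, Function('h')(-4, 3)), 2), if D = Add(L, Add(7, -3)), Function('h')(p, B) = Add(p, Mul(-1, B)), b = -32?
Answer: 1849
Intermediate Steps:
Function('y')(j, G) = Add(6, Mul(-2, G)) (Function('y')(j, G) = Add(6, Mul(G, -2)) = Add(6, Mul(-2, G)))
L = -40 (L = Add(-32, Mul(-1, Add(6, Mul(-2, -1)))) = Add(-32, Mul(-1, Add(6, 2))) = Add(-32, Mul(-1, 8)) = Add(-32, -8) = -40)
D = -36 (D = Add(-40, Add(7, -3)) = Add(-40, 4) = -36)
Pow(Add(D, Function('h')(-4, 3)), 2) = Pow(Add(-36, Add(-4, Mul(-1, 3))), 2) = Pow(Add(-36, Add(-4, -3)), 2) = Pow(Add(-36, -7), 2) = Pow(-43, 2) = 1849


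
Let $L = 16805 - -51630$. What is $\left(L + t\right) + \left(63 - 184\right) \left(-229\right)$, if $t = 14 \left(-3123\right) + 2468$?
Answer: $54890$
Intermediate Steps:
$t = -41254$ ($t = -43722 + 2468 = -41254$)
$L = 68435$ ($L = 16805 + 51630 = 68435$)
$\left(L + t\right) + \left(63 - 184\right) \left(-229\right) = \left(68435 - 41254\right) + \left(63 - 184\right) \left(-229\right) = 27181 - -27709 = 27181 + 27709 = 54890$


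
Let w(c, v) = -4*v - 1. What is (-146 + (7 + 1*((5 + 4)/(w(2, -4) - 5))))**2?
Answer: 1907161/100 ≈ 19072.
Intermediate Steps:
w(c, v) = -1 - 4*v
(-146 + (7 + 1*((5 + 4)/(w(2, -4) - 5))))**2 = (-146 + (7 + 1*((5 + 4)/((-1 - 4*(-4)) - 5))))**2 = (-146 + (7 + 1*(9/((-1 + 16) - 5))))**2 = (-146 + (7 + 1*(9/(15 - 5))))**2 = (-146 + (7 + 1*(9/10)))**2 = (-146 + (7 + 9/10))**2 = (-146 + 79/10)**2 = (-1381/10)**2 = 1907161/100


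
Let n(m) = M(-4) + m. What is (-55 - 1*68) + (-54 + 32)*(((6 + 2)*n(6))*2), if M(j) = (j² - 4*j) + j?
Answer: -12091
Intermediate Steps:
M(j) = j² - 3*j
n(m) = 28 + m (n(m) = -4*(-3 - 4) + m = -4*(-7) + m = 28 + m)
(-55 - 1*68) + (-54 + 32)*(((6 + 2)*n(6))*2) = (-55 - 1*68) + (-54 + 32)*(((6 + 2)*(28 + 6))*2) = (-55 - 68) - 22*8*34*2 = -123 - 5984*2 = -123 - 22*544 = -123 - 11968 = -12091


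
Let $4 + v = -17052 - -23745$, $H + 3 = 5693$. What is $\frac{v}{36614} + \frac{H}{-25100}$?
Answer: $- \frac{1010994}{22975285} \approx -0.044004$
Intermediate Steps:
$H = 5690$ ($H = -3 + 5693 = 5690$)
$v = 6689$ ($v = -4 - -6693 = -4 + \left(-17052 + 23745\right) = -4 + 6693 = 6689$)
$\frac{v}{36614} + \frac{H}{-25100} = \frac{6689}{36614} + \frac{5690}{-25100} = 6689 \cdot \frac{1}{36614} + 5690 \left(- \frac{1}{25100}\right) = \frac{6689}{36614} - \frac{569}{2510} = - \frac{1010994}{22975285}$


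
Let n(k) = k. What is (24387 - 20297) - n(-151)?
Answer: 4241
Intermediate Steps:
(24387 - 20297) - n(-151) = (24387 - 20297) - 1*(-151) = 4090 + 151 = 4241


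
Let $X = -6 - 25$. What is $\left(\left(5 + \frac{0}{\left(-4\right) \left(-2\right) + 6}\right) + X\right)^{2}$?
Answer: $676$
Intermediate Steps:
$X = -31$
$\left(\left(5 + \frac{0}{\left(-4\right) \left(-2\right) + 6}\right) + X\right)^{2} = \left(\left(5 + \frac{0}{\left(-4\right) \left(-2\right) + 6}\right) - 31\right)^{2} = \left(\left(5 + \frac{0}{8 + 6}\right) - 31\right)^{2} = \left(\left(5 + \frac{0}{14}\right) - 31\right)^{2} = \left(\left(5 + 0 \cdot \frac{1}{14}\right) - 31\right)^{2} = \left(\left(5 + 0\right) - 31\right)^{2} = \left(5 - 31\right)^{2} = \left(-26\right)^{2} = 676$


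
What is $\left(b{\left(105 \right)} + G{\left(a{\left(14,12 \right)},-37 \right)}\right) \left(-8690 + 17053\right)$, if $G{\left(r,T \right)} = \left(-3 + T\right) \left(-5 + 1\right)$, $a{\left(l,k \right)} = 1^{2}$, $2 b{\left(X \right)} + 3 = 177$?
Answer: $2065661$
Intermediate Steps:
$b{\left(X \right)} = 87$ ($b{\left(X \right)} = - \frac{3}{2} + \frac{1}{2} \cdot 177 = - \frac{3}{2} + \frac{177}{2} = 87$)
$a{\left(l,k \right)} = 1$
$G{\left(r,T \right)} = 12 - 4 T$ ($G{\left(r,T \right)} = \left(-3 + T\right) \left(-4\right) = 12 - 4 T$)
$\left(b{\left(105 \right)} + G{\left(a{\left(14,12 \right)},-37 \right)}\right) \left(-8690 + 17053\right) = \left(87 + \left(12 - -148\right)\right) \left(-8690 + 17053\right) = \left(87 + \left(12 + 148\right)\right) 8363 = \left(87 + 160\right) 8363 = 247 \cdot 8363 = 2065661$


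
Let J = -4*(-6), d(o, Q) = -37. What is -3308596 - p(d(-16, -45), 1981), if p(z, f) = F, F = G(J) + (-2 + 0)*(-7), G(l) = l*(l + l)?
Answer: -3309762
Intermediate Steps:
J = 24
G(l) = 2*l² (G(l) = l*(2*l) = 2*l²)
F = 1166 (F = 2*24² + (-2 + 0)*(-7) = 2*576 - 2*(-7) = 1152 + 14 = 1166)
p(z, f) = 1166
-3308596 - p(d(-16, -45), 1981) = -3308596 - 1*1166 = -3308596 - 1166 = -3309762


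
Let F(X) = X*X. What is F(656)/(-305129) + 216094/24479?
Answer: 55402351182/7469252791 ≈ 7.4174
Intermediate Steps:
F(X) = X²
F(656)/(-305129) + 216094/24479 = 656²/(-305129) + 216094/24479 = 430336*(-1/305129) + 216094*(1/24479) = -430336/305129 + 216094/24479 = 55402351182/7469252791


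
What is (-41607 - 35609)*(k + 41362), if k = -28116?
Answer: -1022803136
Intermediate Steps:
(-41607 - 35609)*(k + 41362) = (-41607 - 35609)*(-28116 + 41362) = -77216*13246 = -1022803136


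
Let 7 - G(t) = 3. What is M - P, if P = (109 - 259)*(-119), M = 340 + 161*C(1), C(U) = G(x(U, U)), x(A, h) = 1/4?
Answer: -16866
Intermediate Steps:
x(A, h) = ¼
G(t) = 4 (G(t) = 7 - 1*3 = 7 - 3 = 4)
C(U) = 4
M = 984 (M = 340 + 161*4 = 340 + 644 = 984)
P = 17850 (P = -150*(-119) = 17850)
M - P = 984 - 1*17850 = 984 - 17850 = -16866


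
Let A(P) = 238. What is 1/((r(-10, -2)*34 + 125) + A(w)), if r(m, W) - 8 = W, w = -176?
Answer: 1/567 ≈ 0.0017637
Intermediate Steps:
r(m, W) = 8 + W
1/((r(-10, -2)*34 + 125) + A(w)) = 1/(((8 - 2)*34 + 125) + 238) = 1/((6*34 + 125) + 238) = 1/((204 + 125) + 238) = 1/(329 + 238) = 1/567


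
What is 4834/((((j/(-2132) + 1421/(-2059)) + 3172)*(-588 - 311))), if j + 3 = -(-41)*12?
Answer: -731732248/431531504503 ≈ -0.0016957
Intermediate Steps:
j = 489 (j = -3 - (-41)*12 = -3 - 41*(-12) = -3 + 492 = 489)
4834/((((j/(-2132) + 1421/(-2059)) + 3172)*(-588 - 311))) = 4834/((((489/(-2132) + 1421/(-2059)) + 3172)*(-588 - 311))) = 4834/((((489*(-1/2132) + 1421*(-1/2059)) + 3172)*(-899))) = 4834/((((-489/2132 - 49/71) + 3172)*(-899))) = 4834/(((-139187/151372 + 3172)*(-899))) = 4834/(((480012797/151372)*(-899))) = 4834/(-431531504503/151372) = 4834*(-151372/431531504503) = -731732248/431531504503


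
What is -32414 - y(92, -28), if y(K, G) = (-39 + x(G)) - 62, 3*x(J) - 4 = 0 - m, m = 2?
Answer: -96941/3 ≈ -32314.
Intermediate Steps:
x(J) = ⅔ (x(J) = 4/3 + (0 - 1*2)/3 = 4/3 + (0 - 2)/3 = 4/3 + (⅓)*(-2) = 4/3 - ⅔ = ⅔)
y(K, G) = -301/3 (y(K, G) = (-39 + ⅔) - 62 = -115/3 - 62 = -301/3)
-32414 - y(92, -28) = -32414 - 1*(-301/3) = -32414 + 301/3 = -96941/3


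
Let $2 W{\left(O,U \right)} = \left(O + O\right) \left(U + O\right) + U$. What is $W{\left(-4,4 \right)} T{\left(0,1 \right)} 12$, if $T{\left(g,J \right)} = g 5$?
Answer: $0$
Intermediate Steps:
$T{\left(g,J \right)} = 5 g$
$W{\left(O,U \right)} = \frac{U}{2} + O \left(O + U\right)$ ($W{\left(O,U \right)} = \frac{\left(O + O\right) \left(U + O\right) + U}{2} = \frac{2 O \left(O + U\right) + U}{2} = \frac{U + 2 O \left(O + U\right)}{2} = \frac{U}{2} + O \left(O + U\right)$)
$W{\left(-4,4 \right)} T{\left(0,1 \right)} 12 = \left(\left(-4\right)^{2} + \frac{1}{2} \cdot 4 - 16\right) 5 \cdot 0 \cdot 12 = \left(16 + 2 - 16\right) 0 \cdot 12 = 2 \cdot 0 \cdot 12 = 0 \cdot 12 = 0$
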